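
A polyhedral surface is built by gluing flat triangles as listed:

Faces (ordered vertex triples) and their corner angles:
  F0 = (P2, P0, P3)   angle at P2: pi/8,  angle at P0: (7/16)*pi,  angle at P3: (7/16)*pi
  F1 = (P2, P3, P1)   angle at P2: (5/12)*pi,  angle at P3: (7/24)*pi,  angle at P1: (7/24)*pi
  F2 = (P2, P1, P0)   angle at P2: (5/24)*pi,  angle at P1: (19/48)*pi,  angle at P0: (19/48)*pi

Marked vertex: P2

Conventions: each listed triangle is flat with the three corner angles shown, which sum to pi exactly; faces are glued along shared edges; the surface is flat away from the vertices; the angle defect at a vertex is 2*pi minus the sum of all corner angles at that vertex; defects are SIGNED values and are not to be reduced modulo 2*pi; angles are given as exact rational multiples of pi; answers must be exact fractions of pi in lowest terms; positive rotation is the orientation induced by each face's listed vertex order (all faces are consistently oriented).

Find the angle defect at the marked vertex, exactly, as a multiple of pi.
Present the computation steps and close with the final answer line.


Sum of corner angles at P2: (3/4)*pi
defect = 2*pi - (3/4)*pi

Answer: defect(P2) = (5/4)*pi


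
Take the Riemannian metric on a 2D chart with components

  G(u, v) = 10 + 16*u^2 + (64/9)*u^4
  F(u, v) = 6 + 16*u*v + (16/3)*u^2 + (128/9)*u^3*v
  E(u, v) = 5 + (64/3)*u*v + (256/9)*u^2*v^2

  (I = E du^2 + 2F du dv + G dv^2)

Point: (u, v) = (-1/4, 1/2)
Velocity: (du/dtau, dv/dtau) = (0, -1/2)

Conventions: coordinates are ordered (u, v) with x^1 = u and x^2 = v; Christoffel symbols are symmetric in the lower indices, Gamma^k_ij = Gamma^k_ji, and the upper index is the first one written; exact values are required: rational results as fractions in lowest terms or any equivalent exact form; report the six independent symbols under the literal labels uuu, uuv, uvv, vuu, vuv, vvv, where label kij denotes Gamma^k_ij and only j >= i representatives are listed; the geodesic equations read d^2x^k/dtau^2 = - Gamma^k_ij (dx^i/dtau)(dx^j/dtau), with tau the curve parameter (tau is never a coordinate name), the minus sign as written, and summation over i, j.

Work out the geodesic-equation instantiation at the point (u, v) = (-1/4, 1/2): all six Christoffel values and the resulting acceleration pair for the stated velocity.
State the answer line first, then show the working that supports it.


Answer: Gamma_uuu = 128/461, Gamma_uuv = -64/461, Gamma_uvv = 0, Gamma_vuu = 304/461, Gamma_vuv = -152/461, Gamma_vvv = 0; accelerations (d^2u/dtau^2, d^2v/dtau^2) = (0, 0)

E = 25/9, F = 38/9, G = 397/36 at the point
E_u = 64/9, E_v = -32/9, F_u = 20/3, F_v = -38/9, G_u = -76/9, G_v = 0
EG - F^2 = 461/36;  g^inv = (36/461) * [[397/36, -38/9], [-38/9, 25/9]]
first-kind symbols [ij,l] = (1/2)(d_i g_jl + d_j g_il - d_l g_ij): [uu,u] = E_u/2 = 32/9, [uu,v] = F_u - E_v/2 = 76/9, [uv,u] = E_v/2 = -16/9, [uv,v] = G_u/2 = -38/9, [vv,u] = F_v - G_u/2 = 0, [vv,v] = G_v/2 = 0
Gamma^u_ij = (G*[ij,u] - F*[ij,v])/(EG - F^2), Gamma^v_ij = (E*[ij,v] - F*[ij,u])/(EG - F^2)
Gamma_uuu = 128/461, Gamma_uuv = -64/461, Gamma_uvv = 0, Gamma_vuu = 304/461, Gamma_vuv = -152/461, Gamma_vvv = 0
d^2u/dtau^2 = -(Gamma_uuu*(0)^2 + 2*Gamma_uuv*(0)*(-1/2) + Gamma_uvv*(-1/2)^2) = 0
d^2v/dtau^2 = -(Gamma_vuu*(0)^2 + 2*Gamma_vuv*(0)*(-1/2) + Gamma_vvv*(-1/2)^2) = 0


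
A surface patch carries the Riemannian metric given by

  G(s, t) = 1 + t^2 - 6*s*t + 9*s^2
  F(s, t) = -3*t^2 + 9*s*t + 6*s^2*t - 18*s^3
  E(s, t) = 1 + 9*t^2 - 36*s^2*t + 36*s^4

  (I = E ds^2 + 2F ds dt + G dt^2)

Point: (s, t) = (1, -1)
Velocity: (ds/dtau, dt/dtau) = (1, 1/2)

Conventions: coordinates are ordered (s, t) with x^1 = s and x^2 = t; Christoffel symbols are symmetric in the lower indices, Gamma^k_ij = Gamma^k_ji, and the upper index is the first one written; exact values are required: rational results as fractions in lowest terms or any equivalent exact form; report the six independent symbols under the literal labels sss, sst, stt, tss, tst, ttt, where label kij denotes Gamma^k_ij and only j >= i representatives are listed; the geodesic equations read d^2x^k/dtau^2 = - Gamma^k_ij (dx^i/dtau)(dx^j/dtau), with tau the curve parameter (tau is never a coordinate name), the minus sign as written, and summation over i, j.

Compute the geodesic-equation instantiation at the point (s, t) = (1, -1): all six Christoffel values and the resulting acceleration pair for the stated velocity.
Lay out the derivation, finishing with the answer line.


E = 82, F = -36, G = 17 at the point
E_s = 216, E_t = -54, F_s = -75, F_t = 21, G_s = 24, G_t = -8
EG - F^2 = 98;  g^inv = (1/98) * [[17, 36], [36, 82]]
first-kind symbols [ij,l] = (1/2)(d_i g_jl + d_j g_il - d_l g_ij): [ss,s] = E_s/2 = 108, [ss,t] = F_s - E_t/2 = -48, [st,s] = E_t/2 = -27, [st,t] = G_s/2 = 12, [tt,s] = F_t - G_s/2 = 9, [tt,t] = G_t/2 = -4
Gamma^s_ij = (G*[ij,s] - F*[ij,t])/(EG - F^2), Gamma^t_ij = (E*[ij,t] - F*[ij,s])/(EG - F^2)
Gamma_sss = 54/49, Gamma_sst = -27/98, Gamma_stt = 9/98, Gamma_tss = -24/49, Gamma_tst = 6/49, Gamma_ttt = -2/49
d^2s/dtau^2 = -(Gamma_sss*(1)^2 + 2*Gamma_sst*(1)*(1/2) + Gamma_stt*(1/2)^2) = -333/392
d^2t/dtau^2 = -(Gamma_tss*(1)^2 + 2*Gamma_tst*(1)*(1/2) + Gamma_ttt*(1/2)^2) = 37/98

Answer: Gamma_sss = 54/49, Gamma_sst = -27/98, Gamma_stt = 9/98, Gamma_tss = -24/49, Gamma_tst = 6/49, Gamma_ttt = -2/49; accelerations (d^2s/dtau^2, d^2t/dtau^2) = (-333/392, 37/98)


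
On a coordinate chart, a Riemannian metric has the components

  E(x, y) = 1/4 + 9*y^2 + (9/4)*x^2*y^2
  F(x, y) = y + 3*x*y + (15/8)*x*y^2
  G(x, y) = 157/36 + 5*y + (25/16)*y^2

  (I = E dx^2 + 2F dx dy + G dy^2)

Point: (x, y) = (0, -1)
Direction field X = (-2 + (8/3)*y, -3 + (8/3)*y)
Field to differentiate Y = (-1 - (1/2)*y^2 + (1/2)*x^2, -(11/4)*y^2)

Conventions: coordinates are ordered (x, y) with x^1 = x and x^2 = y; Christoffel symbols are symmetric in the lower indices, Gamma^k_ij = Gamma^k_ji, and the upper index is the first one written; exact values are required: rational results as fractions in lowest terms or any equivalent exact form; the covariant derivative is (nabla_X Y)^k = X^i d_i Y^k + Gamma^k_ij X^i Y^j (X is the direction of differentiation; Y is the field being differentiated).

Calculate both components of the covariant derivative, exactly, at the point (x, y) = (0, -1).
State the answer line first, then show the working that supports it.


Answer: (nabla_X Y)^x = -46985/2607, (nabla_X Y)^y = 322823/10428

E = 37/4, F = -1, G = 133/144 at the point
E_x = 0, E_y = -18, F_x = -9/8, F_y = 1, G_x = 0, G_y = 15/8
EG - F^2 = 4345/576;  g^inv = (576/4345) * [[133/144, 1], [1, 37/4]]
first-kind symbols [ij,l] = (1/2)(d_i g_jl + d_j g_il - d_l g_ij): [xx,x] = E_x/2 = 0, [xx,y] = F_x - E_y/2 = 63/8, [xy,x] = E_y/2 = -9, [xy,y] = G_x/2 = 0, [yy,x] = F_y - G_x/2 = 1, [yy,y] = G_y/2 = 15/16
Gamma^x_ij = (G*[ij,x] - F*[ij,y])/(EG - F^2), Gamma^y_ij = (E*[ij,y] - F*[ij,x])/(EG - F^2)
Gamma_xxx = 4536/4345, Gamma_xxy = -4788/4345, Gamma_xyy = 1072/4345, Gamma_yxx = 41958/4345, Gamma_yxy = -5184/4345, Gamma_yyy = 5571/4345
X = (-14/3, -17/3), Y = (-3/2, -11/4) at the point


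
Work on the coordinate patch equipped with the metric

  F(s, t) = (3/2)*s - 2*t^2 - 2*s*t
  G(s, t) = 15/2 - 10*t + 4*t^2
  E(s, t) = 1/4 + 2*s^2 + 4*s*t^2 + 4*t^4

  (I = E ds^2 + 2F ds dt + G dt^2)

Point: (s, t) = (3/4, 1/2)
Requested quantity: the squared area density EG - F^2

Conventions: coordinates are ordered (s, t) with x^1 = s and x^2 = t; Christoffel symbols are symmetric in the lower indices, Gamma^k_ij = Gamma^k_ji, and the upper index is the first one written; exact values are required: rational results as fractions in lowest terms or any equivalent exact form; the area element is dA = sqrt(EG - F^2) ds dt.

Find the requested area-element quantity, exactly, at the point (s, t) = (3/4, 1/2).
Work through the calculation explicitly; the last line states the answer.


E = 19/8, F = -1/8, G = 7/2; EG - F^2 = 531/64

Answer: EG - F^2 = 531/64


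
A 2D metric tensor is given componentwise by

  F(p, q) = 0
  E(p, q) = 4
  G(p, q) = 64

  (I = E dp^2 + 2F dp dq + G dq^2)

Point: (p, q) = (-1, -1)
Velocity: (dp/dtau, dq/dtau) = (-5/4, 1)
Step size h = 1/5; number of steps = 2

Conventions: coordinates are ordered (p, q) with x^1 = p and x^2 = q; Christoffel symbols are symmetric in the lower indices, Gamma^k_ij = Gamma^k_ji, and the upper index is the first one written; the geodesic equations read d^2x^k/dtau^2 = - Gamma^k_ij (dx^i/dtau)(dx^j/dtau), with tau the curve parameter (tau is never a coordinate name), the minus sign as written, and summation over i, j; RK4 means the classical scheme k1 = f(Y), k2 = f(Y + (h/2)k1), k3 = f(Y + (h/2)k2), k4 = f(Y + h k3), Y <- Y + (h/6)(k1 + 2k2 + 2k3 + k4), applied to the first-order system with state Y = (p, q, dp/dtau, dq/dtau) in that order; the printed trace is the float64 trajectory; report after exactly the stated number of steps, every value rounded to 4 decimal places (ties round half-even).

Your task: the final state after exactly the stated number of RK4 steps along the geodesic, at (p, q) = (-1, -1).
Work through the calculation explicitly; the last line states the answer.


f(Y) = (dp/dtau, dq/dtau, -Gamma^p_ij Y'^i Y'^j, -Gamma^q_ij Y'^i Y'^j) with the Gammas evaluated at the stage position; h = 0.200000; intermediate values shown to 6 dp
step 0: p = -1.0000, q = -1.0000, dp/dtau = -1.2500, dq/dtau = 1.0000
step 1:
  k1: at (p, q) = (-1.000000, -1.000000), (dp/dtau, dq/dtau) = (-1.250000, 1.000000); Gamma_ppp = 0.000000, Gamma_ppq = 0.000000, Gamma_pqq = 0.000000, Gamma_qpp = 0.000000, Gamma_qpq = 0.000000, Gamma_qqq = 0.000000; k1 = (-1.250000, 1.000000, 0.000000, 0.000000)
  k2: at (p, q) = (-1.125000, -0.900000), (dp/dtau, dq/dtau) = (-1.250000, 1.000000); Gamma_ppp = 0.000000, Gamma_ppq = 0.000000, Gamma_pqq = 0.000000, Gamma_qpp = 0.000000, Gamma_qpq = 0.000000, Gamma_qqq = 0.000000; k2 = (-1.250000, 1.000000, 0.000000, 0.000000)
  k3: at (p, q) = (-1.125000, -0.900000), (dp/dtau, dq/dtau) = (-1.250000, 1.000000); Gamma_ppp = 0.000000, Gamma_ppq = 0.000000, Gamma_pqq = 0.000000, Gamma_qpp = 0.000000, Gamma_qpq = 0.000000, Gamma_qqq = 0.000000; k3 = (-1.250000, 1.000000, 0.000000, 0.000000)
  k4: at (p, q) = (-1.250000, -0.800000), (dp/dtau, dq/dtau) = (-1.250000, 1.000000); Gamma_ppp = 0.000000, Gamma_ppq = 0.000000, Gamma_pqq = 0.000000, Gamma_qpp = 0.000000, Gamma_qpq = 0.000000, Gamma_qqq = 0.000000; k4 = (-1.250000, 1.000000, 0.000000, 0.000000)
  Y <- Y + (h/6)(k1 + 2k2 + 2k3 + k4): p = -1.2500, q = -0.8000, dp/dtau = -1.2500, dq/dtau = 1.0000
step 2:
  k1: at (p, q) = (-1.250000, -0.800000), (dp/dtau, dq/dtau) = (-1.250000, 1.000000); Gamma_ppp = 0.000000, Gamma_ppq = 0.000000, Gamma_pqq = 0.000000, Gamma_qpp = 0.000000, Gamma_qpq = 0.000000, Gamma_qqq = 0.000000; k1 = (-1.250000, 1.000000, 0.000000, 0.000000)
  k2: at (p, q) = (-1.375000, -0.700000), (dp/dtau, dq/dtau) = (-1.250000, 1.000000); Gamma_ppp = 0.000000, Gamma_ppq = 0.000000, Gamma_pqq = 0.000000, Gamma_qpp = 0.000000, Gamma_qpq = 0.000000, Gamma_qqq = 0.000000; k2 = (-1.250000, 1.000000, 0.000000, 0.000000)
  k3: at (p, q) = (-1.375000, -0.700000), (dp/dtau, dq/dtau) = (-1.250000, 1.000000); Gamma_ppp = 0.000000, Gamma_ppq = 0.000000, Gamma_pqq = 0.000000, Gamma_qpp = 0.000000, Gamma_qpq = 0.000000, Gamma_qqq = 0.000000; k3 = (-1.250000, 1.000000, 0.000000, 0.000000)
  k4: at (p, q) = (-1.500000, -0.600000), (dp/dtau, dq/dtau) = (-1.250000, 1.000000); Gamma_ppp = 0.000000, Gamma_ppq = 0.000000, Gamma_pqq = 0.000000, Gamma_qpp = 0.000000, Gamma_qpq = 0.000000, Gamma_qqq = 0.000000; k4 = (-1.250000, 1.000000, 0.000000, 0.000000)
  Y <- Y + (h/6)(k1 + 2k2 + 2k3 + k4): p = -1.5000, q = -0.6000, dp/dtau = -1.2500, dq/dtau = 1.0000

Answer: p = -1.5000, q = -0.6000, dp/dtau = -1.2500, dq/dtau = 1.0000


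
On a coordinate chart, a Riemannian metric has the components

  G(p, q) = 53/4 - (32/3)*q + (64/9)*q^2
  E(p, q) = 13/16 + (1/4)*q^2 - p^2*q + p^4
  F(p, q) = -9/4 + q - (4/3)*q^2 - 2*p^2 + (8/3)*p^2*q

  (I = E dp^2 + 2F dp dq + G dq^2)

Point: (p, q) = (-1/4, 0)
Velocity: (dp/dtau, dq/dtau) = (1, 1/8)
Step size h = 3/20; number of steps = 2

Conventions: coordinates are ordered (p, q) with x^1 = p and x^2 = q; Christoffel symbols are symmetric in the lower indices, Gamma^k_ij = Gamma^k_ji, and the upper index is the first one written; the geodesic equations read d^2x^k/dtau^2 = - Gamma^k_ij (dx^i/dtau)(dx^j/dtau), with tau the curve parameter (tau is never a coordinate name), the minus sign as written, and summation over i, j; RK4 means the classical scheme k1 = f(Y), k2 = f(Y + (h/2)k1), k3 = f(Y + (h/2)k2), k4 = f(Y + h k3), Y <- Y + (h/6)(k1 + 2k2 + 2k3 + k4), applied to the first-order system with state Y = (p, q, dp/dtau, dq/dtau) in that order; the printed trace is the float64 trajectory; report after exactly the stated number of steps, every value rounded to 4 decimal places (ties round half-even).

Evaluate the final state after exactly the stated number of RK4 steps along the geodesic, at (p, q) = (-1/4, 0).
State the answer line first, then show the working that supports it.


Answer: p = 0.0397, q = 0.0339, dp/dtau = 0.9531, dq/dtau = 0.1093

f(Y) = (dp/dtau, dq/dtau, -Gamma^p_ij Y'^i Y'^j, -Gamma^q_ij Y'^i Y'^j) with the Gammas evaluated at the stage position; h = 0.150000; intermediate values shown to 6 dp
step 0: p = -0.2500, q = 0.0000, dp/dtau = 1.0000, dq/dtau = 0.1250
step 1:
  k1: at (p, q) = (-0.250000, 0.000000), (dp/dtau, dq/dtau) = (1.000000, 0.125000); Gamma_ppp = 0.393133, Gamma_ppq = -0.079985, Gamma_pqq = 0.539269, Gamma_qpp = 0.148297, Gamma_qpq = -0.014337, Gamma_qqq = -0.305854; k1 = (1.000000, 0.125000, -0.381563, -0.139934)
  k2: at (p, q) = (-0.175000, 0.009375), (dp/dtau, dq/dtau) = (0.971383, 0.114505); Gamma_ppp = 0.278096, Gamma_ppq = -0.031594, Gamma_pqq = 0.329012, Gamma_qpp = 0.102214, Gamma_qpq = -0.005529, Gamma_qqq = -0.342914; k2 = (0.971383, 0.114505, -0.259692, -0.090722)
  k3: at (p, q) = (-0.177146, 0.008588), (dp/dtau, dq/dtau) = (0.980523, 0.118196); Gamma_ppp = 0.281467, Gamma_ppq = -0.033034, Gamma_pqq = 0.336204, Gamma_qpp = 0.103533, Gamma_qpq = -0.005783, Gamma_qqq = -0.341806; k3 = (0.980523, 0.118196, -0.267649, -0.093424)
  k4: at (p, q) = (-0.102922, 0.017729), (dp/dtau, dq/dtau) = (0.959853, 0.110986); Gamma_ppp = 0.163120, Gamma_ppq = -0.002039, Gamma_pqq = 0.195194, Gamma_qpp = 0.058974, Gamma_qpq = -0.000352, Gamma_qqq = -0.364952; k4 = (0.959853, 0.110986, -0.152255, -0.049764)
  Y <- Y + (h/6)(k1 + 2k2 + 2k3 + k4): p = -0.1034, q = 0.0175, dp/dtau = 0.9603, dq/dtau = 0.1111
step 2:
  k1: at (p, q) = (-0.103408, 0.017535), (dp/dtau, dq/dtau) = (0.960287, 0.111050); Gamma_ppp = 0.163908, Gamma_ppq = -0.002273, Gamma_pqq = 0.196486, Gamma_qpp = 0.059267, Gamma_qpq = -0.000392, Gamma_qqq = -0.364773; k1 = (0.960287, 0.111050, -0.153087, -0.050071)
  k2: at (p, q) = (-0.031387, 0.025863), (dp/dtau, dq/dtau) = (0.948806, 0.107295); Gamma_ppp = 0.047669, Gamma_ppq = 0.013874, Gamma_pqq = 0.116400, Gamma_qpp = 0.017059, Gamma_qpq = 0.002380, Gamma_qqq = -0.376781; k2 = (0.948806, 0.107295, -0.047078, -0.011504)
  k3: at (p, q) = (-0.032248, 0.025582), (dp/dtau, dq/dtau) = (0.956757, 0.110187); Gamma_ppp = 0.049074, Gamma_ppq = 0.013648, Gamma_pqq = 0.117817, Gamma_qpp = 0.017565, Gamma_qpq = 0.002342, Gamma_qqq = -0.376605; k3 = (0.956757, 0.110187, -0.049230, -0.012000)
  k4: at (p, q) = (0.040105, 0.034063), (dp/dtau, dq/dtau) = (0.952903, 0.109250); Gamma_ppp = -0.067237, Gamma_ppq = 0.017919, Gamma_pqq = 0.085386, Gamma_qpp = -0.024052, Gamma_qpq = 0.003086, Gamma_qqq = -0.380111; k4 = (0.952903, 0.109250, 0.056303, 0.025734)
  Y <- Y + (h/6)(k1 + 2k2 + 2k3 + k4): p = 0.0397, q = 0.0339, dp/dtau = 0.9531, dq/dtau = 0.1093


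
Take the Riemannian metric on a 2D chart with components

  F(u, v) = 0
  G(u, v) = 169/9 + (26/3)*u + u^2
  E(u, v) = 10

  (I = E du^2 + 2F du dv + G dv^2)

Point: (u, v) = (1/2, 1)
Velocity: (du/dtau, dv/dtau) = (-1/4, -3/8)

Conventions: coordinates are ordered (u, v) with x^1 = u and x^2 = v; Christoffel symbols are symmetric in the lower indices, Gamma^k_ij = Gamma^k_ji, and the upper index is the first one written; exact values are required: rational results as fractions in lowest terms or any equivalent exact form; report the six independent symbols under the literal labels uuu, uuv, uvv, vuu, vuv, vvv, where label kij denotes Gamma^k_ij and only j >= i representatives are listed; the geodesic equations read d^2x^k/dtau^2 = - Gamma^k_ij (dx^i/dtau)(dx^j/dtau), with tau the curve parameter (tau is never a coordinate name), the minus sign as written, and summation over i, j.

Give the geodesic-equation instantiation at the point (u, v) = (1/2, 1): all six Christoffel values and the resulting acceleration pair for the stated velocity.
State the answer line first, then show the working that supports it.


Answer: Gamma_uuu = 0, Gamma_uuv = 0, Gamma_uvv = -29/60, Gamma_vuu = 0, Gamma_vuv = 6/29, Gamma_vvv = 0; accelerations (d^2u/dtau^2, d^2v/dtau^2) = (87/1280, -9/232)

E = 10, F = 0, G = 841/36 at the point
E_u = 0, E_v = 0, F_u = 0, F_v = 0, G_u = 29/3, G_v = 0
EG - F^2 = 4205/18;  g^inv = (18/4205) * [[841/36, 0], [0, 10]]
first-kind symbols [ij,l] = (1/2)(d_i g_jl + d_j g_il - d_l g_ij): [uu,u] = E_u/2 = 0, [uu,v] = F_u - E_v/2 = 0, [uv,u] = E_v/2 = 0, [uv,v] = G_u/2 = 29/6, [vv,u] = F_v - G_u/2 = -29/6, [vv,v] = G_v/2 = 0
Gamma^u_ij = (G*[ij,u] - F*[ij,v])/(EG - F^2), Gamma^v_ij = (E*[ij,v] - F*[ij,u])/(EG - F^2)
Gamma_uuu = 0, Gamma_uuv = 0, Gamma_uvv = -29/60, Gamma_vuu = 0, Gamma_vuv = 6/29, Gamma_vvv = 0
d^2u/dtau^2 = -(Gamma_uuu*(-1/4)^2 + 2*Gamma_uuv*(-1/4)*(-3/8) + Gamma_uvv*(-3/8)^2) = 87/1280
d^2v/dtau^2 = -(Gamma_vuu*(-1/4)^2 + 2*Gamma_vuv*(-1/4)*(-3/8) + Gamma_vvv*(-3/8)^2) = -9/232


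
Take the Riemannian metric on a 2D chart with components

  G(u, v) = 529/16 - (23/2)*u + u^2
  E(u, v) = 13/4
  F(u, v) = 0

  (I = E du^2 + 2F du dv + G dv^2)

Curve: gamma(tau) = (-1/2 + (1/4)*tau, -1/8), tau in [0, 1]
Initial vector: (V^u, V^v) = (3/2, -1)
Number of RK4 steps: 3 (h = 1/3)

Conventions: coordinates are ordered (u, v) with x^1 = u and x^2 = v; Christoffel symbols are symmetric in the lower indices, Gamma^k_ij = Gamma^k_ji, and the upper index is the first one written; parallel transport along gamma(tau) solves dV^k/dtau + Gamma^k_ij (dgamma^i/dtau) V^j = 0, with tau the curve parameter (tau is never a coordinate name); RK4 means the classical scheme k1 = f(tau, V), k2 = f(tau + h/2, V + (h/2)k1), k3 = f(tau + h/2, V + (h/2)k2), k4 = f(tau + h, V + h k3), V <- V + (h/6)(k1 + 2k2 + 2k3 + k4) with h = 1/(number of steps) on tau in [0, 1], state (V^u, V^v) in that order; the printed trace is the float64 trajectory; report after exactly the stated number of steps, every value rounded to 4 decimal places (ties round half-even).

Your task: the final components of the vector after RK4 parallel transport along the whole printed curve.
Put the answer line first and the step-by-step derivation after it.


Answer: V^u = 1.5000, V^v = -1.0417

gamma'(tau) = (1/4, 0); f(tau, V)^k = -Gamma^k_ij(gamma(tau)) gamma'^i(tau) V^j; h = 1/3; intermediate values shown to 6 dp
curve data and Christoffel symbols at the stage parameters:
  tau = 0.000000: gamma = (-0.500000, -0.125000), gamma' = (0.250000, 0.000000); Gamma_uuu = 0.000000, Gamma_uuv = 0.000000, Gamma_uvv = 1.923077, Gamma_vuu = 0.000000, Gamma_vuv = -0.160000, Gamma_vvv = 0.000000
  tau = 0.166667: gamma = (-0.458333, -0.125000), gamma' = (0.250000, 0.000000); Gamma_uuu = 0.000000, Gamma_uuv = 0.000000, Gamma_uvv = 1.910256, Gamma_vuu = 0.000000, Gamma_vuv = -0.161074, Gamma_vvv = 0.000000
  tau = 0.333333: gamma = (-0.416667, -0.125000), gamma' = (0.250000, 0.000000); Gamma_uuu = 0.000000, Gamma_uuv = 0.000000, Gamma_uvv = 1.897436, Gamma_vuu = 0.000000, Gamma_vuv = -0.162162, Gamma_vvv = 0.000000
  tau = 0.500000: gamma = (-0.375000, -0.125000), gamma' = (0.250000, 0.000000); Gamma_uuu = 0.000000, Gamma_uuv = 0.000000, Gamma_uvv = 1.884615, Gamma_vuu = 0.000000, Gamma_vuv = -0.163265, Gamma_vvv = 0.000000
  tau = 0.666667: gamma = (-0.333333, -0.125000), gamma' = (0.250000, 0.000000); Gamma_uuu = 0.000000, Gamma_uuv = 0.000000, Gamma_uvv = 1.871795, Gamma_vuu = 0.000000, Gamma_vuv = -0.164384, Gamma_vvv = 0.000000
  tau = 0.833333: gamma = (-0.291667, -0.125000), gamma' = (0.250000, 0.000000); Gamma_uuu = 0.000000, Gamma_uuv = 0.000000, Gamma_uvv = 1.858974, Gamma_vuu = 0.000000, Gamma_vuv = -0.165517, Gamma_vvv = 0.000000
  tau = 1.000000: gamma = (-0.250000, -0.125000), gamma' = (0.250000, 0.000000); Gamma_uuu = 0.000000, Gamma_uuv = 0.000000, Gamma_uvv = 1.846154, Gamma_vuu = 0.000000, Gamma_vuv = -0.166667, Gamma_vvv = 0.000000
step 0: V^u = 1.5000, V^v = -1.0000
step 1: k1 = (0.000000, -0.040000), k2 = (0.000000, -0.040537), k3 = (0.000000, -0.040541), k4 = (0.000000, -0.041088); V <- V + (h/6)(k1 + 2k2 + 2k3 + k4): V^u = 1.5000, V^v = -1.0135
step 2: k1 = (0.000000, -0.041088), k2 = (0.000000, -0.041647), k3 = (0.000000, -0.041651), k4 = (0.000000, -0.042222); V <- V + (h/6)(k1 + 2k2 + 2k3 + k4): V^u = 1.5000, V^v = -1.0274
step 3: k1 = (0.000000, -0.042222), k2 = (0.000000, -0.042804), k3 = (0.000000, -0.042808), k4 = (0.000000, -0.043403); V <- V + (h/6)(k1 + 2k2 + 2k3 + k4): V^u = 1.5000, V^v = -1.0417


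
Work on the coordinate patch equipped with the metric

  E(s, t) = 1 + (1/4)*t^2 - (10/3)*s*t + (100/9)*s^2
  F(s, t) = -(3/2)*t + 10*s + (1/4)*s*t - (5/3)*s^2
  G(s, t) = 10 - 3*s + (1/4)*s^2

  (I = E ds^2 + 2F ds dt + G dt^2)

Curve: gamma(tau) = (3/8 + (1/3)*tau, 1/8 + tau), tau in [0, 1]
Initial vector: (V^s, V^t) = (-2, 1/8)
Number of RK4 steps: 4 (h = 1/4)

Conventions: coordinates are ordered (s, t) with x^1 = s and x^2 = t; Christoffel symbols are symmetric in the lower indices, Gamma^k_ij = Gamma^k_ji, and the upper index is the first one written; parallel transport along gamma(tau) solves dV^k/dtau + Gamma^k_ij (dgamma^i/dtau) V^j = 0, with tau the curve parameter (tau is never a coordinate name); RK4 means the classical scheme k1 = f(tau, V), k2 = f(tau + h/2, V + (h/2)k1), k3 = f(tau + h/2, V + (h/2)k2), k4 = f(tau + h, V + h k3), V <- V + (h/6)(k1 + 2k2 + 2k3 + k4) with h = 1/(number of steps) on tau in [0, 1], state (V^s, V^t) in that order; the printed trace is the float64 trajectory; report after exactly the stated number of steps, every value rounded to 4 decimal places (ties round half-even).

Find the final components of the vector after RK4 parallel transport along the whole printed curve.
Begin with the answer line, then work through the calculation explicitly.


Answer: V^s = -1.8305, V^t = 0.4365

gamma'(tau) = (1/3, 1); f(tau, V)^k = -Gamma^k_ij(gamma(tau)) gamma'^i(tau) V^j; h = 1/4; intermediate values shown to 6 dp
curve data and Christoffel symbols at the stage parameters:
  tau = 0.000000: gamma = (0.375000, 0.125000), gamma' = (0.333333, 1.000000); Gamma_sss = 0.383548, Gamma_sst = -0.057532, Gamma_stt = 0.000000, Gamma_tss = 0.908403, Gamma_tst = -0.136260, Gamma_ttt = 0.000000
  tau = 0.125000: gamma = (0.416667, 0.250000), gamma' = (0.333333, 1.000000); Gamma_sss = 0.405451, Gamma_sst = -0.060818, Gamma_stt = 0.000000, Gamma_tss = 0.895556, Gamma_tst = -0.134333, Gamma_ttt = 0.000000
  tau = 0.250000: gamma = (0.458333, 0.375000), gamma' = (0.333333, 1.000000); Gamma_sss = 0.426547, Gamma_sst = -0.063982, Gamma_stt = 0.000000, Gamma_tss = 0.881825, Gamma_tst = -0.132274, Gamma_ttt = 0.000000
  tau = 0.375000: gamma = (0.500000, 0.500000), gamma' = (0.333333, 1.000000); Gamma_sss = 0.446781, Gamma_sst = -0.067017, Gamma_stt = 0.000000, Gamma_tss = 0.867280, Gamma_tst = -0.130092, Gamma_ttt = 0.000000
  tau = 0.500000: gamma = (0.541667, 0.625000), gamma' = (0.333333, 1.000000); Gamma_sss = 0.466104, Gamma_sst = -0.069916, Gamma_stt = 0.000000, Gamma_tss = 0.851994, Gamma_tst = -0.127799, Gamma_ttt = 0.000000
  tau = 0.625000: gamma = (0.583333, 0.750000), gamma' = (0.333333, 1.000000); Gamma_sss = 0.484476, Gamma_sst = -0.072671, Gamma_stt = 0.000000, Gamma_tss = 0.836043, Gamma_tst = -0.125406, Gamma_ttt = 0.000000
  tau = 0.750000: gamma = (0.625000, 0.875000), gamma' = (0.333333, 1.000000); Gamma_sss = 0.501866, Gamma_sst = -0.075280, Gamma_stt = 0.000000, Gamma_tss = 0.819503, Gamma_tst = -0.122925, Gamma_ttt = 0.000000
  tau = 0.875000: gamma = (0.666667, 1.000000), gamma' = (0.333333, 1.000000); Gamma_sss = 0.518250, Gamma_sst = -0.077738, Gamma_stt = 0.000000, Gamma_tss = 0.802452, Gamma_tst = -0.120368, Gamma_ttt = 0.000000
  tau = 1.000000: gamma = (0.708333, 1.125000), gamma' = (0.333333, 1.000000); Gamma_sss = 0.533613, Gamma_sst = -0.080042, Gamma_stt = 0.000000, Gamma_tss = 0.784967, Gamma_tst = -0.117745, Gamma_ttt = 0.000000
step 0: V^s = -2.0000, V^t = 0.1250
step 1: k1 = (0.143031, 0.338759), k2 = (0.150729, 0.332928), k3 = (0.150642, 0.332738), k4 = (0.157895, 0.326426); V <- V + (h/6)(k1 + 2k2 + 2k3 + k4): V^s = -1.9623, V^t = 0.2082
step 2: k1 = (0.157896, 0.326428), k2 = (0.164681, 0.319675), k3 = (0.164593, 0.319503), k4 = (0.170884, 0.312361); V <- V + (h/6)(k1 + 2k2 + 2k3 + k4): V^s = -1.9212, V^t = 0.2881
step 3: k1 = (0.170885, 0.312362), k2 = (0.176670, 0.304872), k3 = (0.176583, 0.304722), k4 = (0.181847, 0.296939); V <- V + (h/6)(k1 + 2k2 + 2k3 + k4): V^s = -1.8771, V^t = 0.3643
step 4: k1 = (0.181848, 0.296941), k2 = (0.186586, 0.288908), k3 = (0.186504, 0.288781), k4 = (0.190716, 0.280551); V <- V + (h/6)(k1 + 2k2 + 2k3 + k4): V^s = -1.8305, V^t = 0.4365


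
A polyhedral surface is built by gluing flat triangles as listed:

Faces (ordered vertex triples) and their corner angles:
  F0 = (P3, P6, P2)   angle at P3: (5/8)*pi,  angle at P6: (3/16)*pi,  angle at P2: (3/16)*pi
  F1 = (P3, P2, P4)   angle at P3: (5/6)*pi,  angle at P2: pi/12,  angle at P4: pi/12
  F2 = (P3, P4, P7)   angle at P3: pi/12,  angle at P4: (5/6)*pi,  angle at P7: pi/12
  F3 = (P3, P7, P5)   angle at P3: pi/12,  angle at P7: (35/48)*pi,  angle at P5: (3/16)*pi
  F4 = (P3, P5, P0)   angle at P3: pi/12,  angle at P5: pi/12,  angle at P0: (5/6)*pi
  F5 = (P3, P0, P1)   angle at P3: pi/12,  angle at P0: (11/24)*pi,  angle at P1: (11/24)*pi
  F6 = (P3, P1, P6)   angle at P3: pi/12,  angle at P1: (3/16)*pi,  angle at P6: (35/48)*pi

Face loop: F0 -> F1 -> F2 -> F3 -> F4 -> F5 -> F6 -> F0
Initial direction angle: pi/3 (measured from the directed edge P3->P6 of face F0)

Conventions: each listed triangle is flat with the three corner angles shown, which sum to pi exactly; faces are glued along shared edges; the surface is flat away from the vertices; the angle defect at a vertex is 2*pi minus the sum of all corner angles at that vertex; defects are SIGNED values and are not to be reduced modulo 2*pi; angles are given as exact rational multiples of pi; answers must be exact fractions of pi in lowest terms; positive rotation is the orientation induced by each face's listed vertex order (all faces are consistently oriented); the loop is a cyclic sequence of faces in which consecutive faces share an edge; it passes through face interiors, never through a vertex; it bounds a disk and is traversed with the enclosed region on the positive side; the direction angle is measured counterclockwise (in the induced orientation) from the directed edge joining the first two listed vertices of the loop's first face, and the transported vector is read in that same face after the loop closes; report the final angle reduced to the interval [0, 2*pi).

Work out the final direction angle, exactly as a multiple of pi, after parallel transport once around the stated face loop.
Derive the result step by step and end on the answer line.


enclosed vertex P3: corner angles sum to (15/8)*pi, defect = 2*pi - (15/8)*pi = pi/8
by Gauss-Bonnet the loop rotates the vector by the enclosed defect sum (positive orientation, mod 2*pi)
final angle = pi/3 + pi/8 = (11/24)*pi (mod 2*pi)

Answer: final direction angle = (11/24)*pi


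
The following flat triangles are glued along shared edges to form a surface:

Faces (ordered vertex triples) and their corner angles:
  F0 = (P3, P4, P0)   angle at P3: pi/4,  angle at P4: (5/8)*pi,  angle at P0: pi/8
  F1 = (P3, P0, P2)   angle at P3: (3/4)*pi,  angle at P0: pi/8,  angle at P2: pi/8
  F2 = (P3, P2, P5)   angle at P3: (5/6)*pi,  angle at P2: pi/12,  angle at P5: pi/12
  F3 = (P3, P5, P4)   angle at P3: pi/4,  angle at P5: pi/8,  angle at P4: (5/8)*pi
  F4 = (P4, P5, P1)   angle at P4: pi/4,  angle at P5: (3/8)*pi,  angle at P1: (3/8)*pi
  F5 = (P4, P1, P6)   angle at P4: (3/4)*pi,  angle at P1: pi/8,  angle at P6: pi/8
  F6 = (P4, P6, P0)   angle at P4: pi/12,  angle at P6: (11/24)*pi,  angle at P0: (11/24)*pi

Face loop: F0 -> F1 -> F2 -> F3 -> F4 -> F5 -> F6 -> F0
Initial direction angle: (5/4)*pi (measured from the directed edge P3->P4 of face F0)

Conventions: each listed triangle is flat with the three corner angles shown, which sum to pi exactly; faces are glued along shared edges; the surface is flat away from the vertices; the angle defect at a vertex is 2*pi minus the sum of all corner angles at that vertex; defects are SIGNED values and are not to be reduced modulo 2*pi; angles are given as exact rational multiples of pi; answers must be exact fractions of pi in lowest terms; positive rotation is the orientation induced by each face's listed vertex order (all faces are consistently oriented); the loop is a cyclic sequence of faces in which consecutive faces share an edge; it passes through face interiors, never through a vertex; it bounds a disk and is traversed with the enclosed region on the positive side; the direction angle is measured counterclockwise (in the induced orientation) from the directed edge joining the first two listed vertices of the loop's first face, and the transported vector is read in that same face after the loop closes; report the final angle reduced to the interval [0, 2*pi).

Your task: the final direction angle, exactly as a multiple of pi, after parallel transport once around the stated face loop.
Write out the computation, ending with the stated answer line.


enclosed vertex P3: corner angles sum to (25/12)*pi, defect = 2*pi - (25/12)*pi = -pi/12
enclosed vertex P4: corner angles sum to (7/3)*pi, defect = 2*pi - (7/3)*pi = -pi/3
final direction = starting direction + enclosed defect total, reduced mod 2*pi (induced orientation)
final angle = (5/4)*pi - (5/12)*pi = (5/6)*pi (mod 2*pi)

Answer: final direction angle = (5/6)*pi


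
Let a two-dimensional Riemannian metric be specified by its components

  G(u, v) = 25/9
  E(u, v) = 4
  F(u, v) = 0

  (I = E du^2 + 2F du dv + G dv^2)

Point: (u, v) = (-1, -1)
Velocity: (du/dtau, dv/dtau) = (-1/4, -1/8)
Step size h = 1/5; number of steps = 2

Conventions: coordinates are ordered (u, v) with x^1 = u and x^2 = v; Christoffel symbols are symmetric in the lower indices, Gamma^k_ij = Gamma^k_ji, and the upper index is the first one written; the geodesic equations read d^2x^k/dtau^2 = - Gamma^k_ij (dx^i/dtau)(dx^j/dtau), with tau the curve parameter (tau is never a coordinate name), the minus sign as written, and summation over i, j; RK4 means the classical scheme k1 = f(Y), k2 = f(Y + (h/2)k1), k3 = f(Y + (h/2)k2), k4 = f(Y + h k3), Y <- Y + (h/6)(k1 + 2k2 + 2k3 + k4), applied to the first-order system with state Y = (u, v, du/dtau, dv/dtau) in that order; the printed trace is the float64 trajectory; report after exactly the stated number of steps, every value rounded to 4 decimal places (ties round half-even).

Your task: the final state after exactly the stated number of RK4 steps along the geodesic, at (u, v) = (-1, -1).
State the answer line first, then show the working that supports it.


Answer: u = -1.1000, v = -1.0500, du/dtau = -0.2500, dv/dtau = -0.1250

f(Y) = (du/dtau, dv/dtau, -Gamma^u_ij Y'^i Y'^j, -Gamma^v_ij Y'^i Y'^j) with the Gammas evaluated at the stage position; h = 0.200000; intermediate values shown to 6 dp
step 0: u = -1.0000, v = -1.0000, du/dtau = -0.2500, dv/dtau = -0.1250
step 1:
  k1: at (u, v) = (-1.000000, -1.000000), (du/dtau, dv/dtau) = (-0.250000, -0.125000); Gamma_uuu = 0.000000, Gamma_uuv = 0.000000, Gamma_uvv = 0.000000, Gamma_vuu = 0.000000, Gamma_vuv = 0.000000, Gamma_vvv = 0.000000; k1 = (-0.250000, -0.125000, 0.000000, 0.000000)
  k2: at (u, v) = (-1.025000, -1.012500), (du/dtau, dv/dtau) = (-0.250000, -0.125000); Gamma_uuu = 0.000000, Gamma_uuv = 0.000000, Gamma_uvv = 0.000000, Gamma_vuu = 0.000000, Gamma_vuv = 0.000000, Gamma_vvv = 0.000000; k2 = (-0.250000, -0.125000, 0.000000, 0.000000)
  k3: at (u, v) = (-1.025000, -1.012500), (du/dtau, dv/dtau) = (-0.250000, -0.125000); Gamma_uuu = 0.000000, Gamma_uuv = 0.000000, Gamma_uvv = 0.000000, Gamma_vuu = 0.000000, Gamma_vuv = 0.000000, Gamma_vvv = 0.000000; k3 = (-0.250000, -0.125000, 0.000000, 0.000000)
  k4: at (u, v) = (-1.050000, -1.025000), (du/dtau, dv/dtau) = (-0.250000, -0.125000); Gamma_uuu = 0.000000, Gamma_uuv = 0.000000, Gamma_uvv = 0.000000, Gamma_vuu = 0.000000, Gamma_vuv = 0.000000, Gamma_vvv = 0.000000; k4 = (-0.250000, -0.125000, 0.000000, 0.000000)
  Y <- Y + (h/6)(k1 + 2k2 + 2k3 + k4): u = -1.0500, v = -1.0250, du/dtau = -0.2500, dv/dtau = -0.1250
step 2:
  k1: at (u, v) = (-1.050000, -1.025000), (du/dtau, dv/dtau) = (-0.250000, -0.125000); Gamma_uuu = 0.000000, Gamma_uuv = 0.000000, Gamma_uvv = 0.000000, Gamma_vuu = 0.000000, Gamma_vuv = 0.000000, Gamma_vvv = 0.000000; k1 = (-0.250000, -0.125000, 0.000000, 0.000000)
  k2: at (u, v) = (-1.075000, -1.037500), (du/dtau, dv/dtau) = (-0.250000, -0.125000); Gamma_uuu = 0.000000, Gamma_uuv = 0.000000, Gamma_uvv = 0.000000, Gamma_vuu = 0.000000, Gamma_vuv = 0.000000, Gamma_vvv = 0.000000; k2 = (-0.250000, -0.125000, 0.000000, 0.000000)
  k3: at (u, v) = (-1.075000, -1.037500), (du/dtau, dv/dtau) = (-0.250000, -0.125000); Gamma_uuu = 0.000000, Gamma_uuv = 0.000000, Gamma_uvv = 0.000000, Gamma_vuu = 0.000000, Gamma_vuv = 0.000000, Gamma_vvv = 0.000000; k3 = (-0.250000, -0.125000, 0.000000, 0.000000)
  k4: at (u, v) = (-1.100000, -1.050000), (du/dtau, dv/dtau) = (-0.250000, -0.125000); Gamma_uuu = 0.000000, Gamma_uuv = 0.000000, Gamma_uvv = 0.000000, Gamma_vuu = 0.000000, Gamma_vuv = 0.000000, Gamma_vvv = 0.000000; k4 = (-0.250000, -0.125000, 0.000000, 0.000000)
  Y <- Y + (h/6)(k1 + 2k2 + 2k3 + k4): u = -1.1000, v = -1.0500, du/dtau = -0.2500, dv/dtau = -0.1250


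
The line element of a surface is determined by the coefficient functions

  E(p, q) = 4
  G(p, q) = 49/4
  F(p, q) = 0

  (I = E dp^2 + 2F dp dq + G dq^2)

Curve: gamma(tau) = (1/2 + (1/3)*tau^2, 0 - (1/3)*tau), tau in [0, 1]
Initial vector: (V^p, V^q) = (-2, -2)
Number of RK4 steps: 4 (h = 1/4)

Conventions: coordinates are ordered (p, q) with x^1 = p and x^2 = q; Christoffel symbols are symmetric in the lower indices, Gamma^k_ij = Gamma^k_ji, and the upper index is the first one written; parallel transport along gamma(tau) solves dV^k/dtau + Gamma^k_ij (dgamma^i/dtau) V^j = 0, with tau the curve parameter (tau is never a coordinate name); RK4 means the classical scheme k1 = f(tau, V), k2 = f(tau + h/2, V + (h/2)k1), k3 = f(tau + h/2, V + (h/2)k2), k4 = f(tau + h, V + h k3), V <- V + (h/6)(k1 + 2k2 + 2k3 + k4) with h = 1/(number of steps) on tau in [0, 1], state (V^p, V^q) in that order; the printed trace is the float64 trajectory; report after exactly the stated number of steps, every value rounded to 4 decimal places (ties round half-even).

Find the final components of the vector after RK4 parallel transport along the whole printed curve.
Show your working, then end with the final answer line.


gamma'(tau) = ((2/3)*tau, -1/3); f(tau, V)^k = -Gamma^k_ij(gamma(tau)) gamma'^i(tau) V^j; h = 1/4; intermediate values shown to 6 dp
curve data and Christoffel symbols at the stage parameters:
  tau = 0.000000: gamma = (0.500000, 0.000000), gamma' = (0.000000, -0.333333); Gamma_ppp = 0.000000, Gamma_ppq = 0.000000, Gamma_pqq = 0.000000, Gamma_qpp = 0.000000, Gamma_qpq = 0.000000, Gamma_qqq = 0.000000
  tau = 0.125000: gamma = (0.505208, -0.041667), gamma' = (0.083333, -0.333333); Gamma_ppp = 0.000000, Gamma_ppq = 0.000000, Gamma_pqq = 0.000000, Gamma_qpp = 0.000000, Gamma_qpq = 0.000000, Gamma_qqq = 0.000000
  tau = 0.250000: gamma = (0.520833, -0.083333), gamma' = (0.166667, -0.333333); Gamma_ppp = 0.000000, Gamma_ppq = 0.000000, Gamma_pqq = 0.000000, Gamma_qpp = 0.000000, Gamma_qpq = 0.000000, Gamma_qqq = 0.000000
  tau = 0.375000: gamma = (0.546875, -0.125000), gamma' = (0.250000, -0.333333); Gamma_ppp = 0.000000, Gamma_ppq = 0.000000, Gamma_pqq = 0.000000, Gamma_qpp = 0.000000, Gamma_qpq = 0.000000, Gamma_qqq = 0.000000
  tau = 0.500000: gamma = (0.583333, -0.166667), gamma' = (0.333333, -0.333333); Gamma_ppp = 0.000000, Gamma_ppq = 0.000000, Gamma_pqq = 0.000000, Gamma_qpp = 0.000000, Gamma_qpq = 0.000000, Gamma_qqq = 0.000000
  tau = 0.625000: gamma = (0.630208, -0.208333), gamma' = (0.416667, -0.333333); Gamma_ppp = 0.000000, Gamma_ppq = 0.000000, Gamma_pqq = 0.000000, Gamma_qpp = 0.000000, Gamma_qpq = 0.000000, Gamma_qqq = 0.000000
  tau = 0.750000: gamma = (0.687500, -0.250000), gamma' = (0.500000, -0.333333); Gamma_ppp = 0.000000, Gamma_ppq = 0.000000, Gamma_pqq = 0.000000, Gamma_qpp = 0.000000, Gamma_qpq = 0.000000, Gamma_qqq = 0.000000
  tau = 0.875000: gamma = (0.755208, -0.291667), gamma' = (0.583333, -0.333333); Gamma_ppp = 0.000000, Gamma_ppq = 0.000000, Gamma_pqq = 0.000000, Gamma_qpp = 0.000000, Gamma_qpq = 0.000000, Gamma_qqq = 0.000000
  tau = 1.000000: gamma = (0.833333, -0.333333), gamma' = (0.666667, -0.333333); Gamma_ppp = 0.000000, Gamma_ppq = 0.000000, Gamma_pqq = 0.000000, Gamma_qpp = 0.000000, Gamma_qpq = 0.000000, Gamma_qqq = 0.000000
step 0: V^p = -2.0000, V^q = -2.0000
step 1: k1 = (0.000000, 0.000000), k2 = (0.000000, 0.000000), k3 = (0.000000, 0.000000), k4 = (0.000000, 0.000000); V <- V + (h/6)(k1 + 2k2 + 2k3 + k4): V^p = -2.0000, V^q = -2.0000
step 2: k1 = (0.000000, 0.000000), k2 = (0.000000, 0.000000), k3 = (0.000000, 0.000000), k4 = (0.000000, 0.000000); V <- V + (h/6)(k1 + 2k2 + 2k3 + k4): V^p = -2.0000, V^q = -2.0000
step 3: k1 = (0.000000, 0.000000), k2 = (0.000000, 0.000000), k3 = (0.000000, 0.000000), k4 = (0.000000, 0.000000); V <- V + (h/6)(k1 + 2k2 + 2k3 + k4): V^p = -2.0000, V^q = -2.0000
step 4: k1 = (0.000000, 0.000000), k2 = (0.000000, 0.000000), k3 = (0.000000, 0.000000), k4 = (0.000000, 0.000000); V <- V + (h/6)(k1 + 2k2 + 2k3 + k4): V^p = -2.0000, V^q = -2.0000

Answer: V^p = -2.0000, V^q = -2.0000


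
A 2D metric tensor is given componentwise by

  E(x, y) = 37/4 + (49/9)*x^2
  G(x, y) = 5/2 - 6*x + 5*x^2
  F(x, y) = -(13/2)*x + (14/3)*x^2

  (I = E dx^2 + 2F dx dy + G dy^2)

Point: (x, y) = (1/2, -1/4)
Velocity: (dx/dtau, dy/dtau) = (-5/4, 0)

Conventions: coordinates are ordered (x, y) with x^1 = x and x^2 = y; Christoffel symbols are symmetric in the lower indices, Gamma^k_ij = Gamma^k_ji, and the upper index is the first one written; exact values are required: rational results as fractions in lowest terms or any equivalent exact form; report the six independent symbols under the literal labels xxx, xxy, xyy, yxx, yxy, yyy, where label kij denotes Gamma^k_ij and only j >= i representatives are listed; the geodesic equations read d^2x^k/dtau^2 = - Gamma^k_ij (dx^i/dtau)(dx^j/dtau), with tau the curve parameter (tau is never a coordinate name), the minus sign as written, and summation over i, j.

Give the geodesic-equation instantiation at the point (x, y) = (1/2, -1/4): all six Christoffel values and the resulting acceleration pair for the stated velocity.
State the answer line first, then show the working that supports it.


Answer: Gamma_xxx = -256/521, Gamma_xxy = -150/521, Gamma_xyy = 54/521, Gamma_yxx = -5954/1563, Gamma_yxy = -764/521, Gamma_yyy = 150/521; accelerations (d^2x/dtau^2, d^2y/dtau^2) = (400/521, 74425/12504)

E = 191/18, F = -25/12, G = 3/4 at the point
E_x = 49/9, E_y = 0, F_x = -11/6, F_y = 0, G_x = -1, G_y = 0
EG - F^2 = 521/144;  g^inv = (144/521) * [[3/4, 25/12], [25/12, 191/18]]
first-kind symbols [ij,l] = (1/2)(d_i g_jl + d_j g_il - d_l g_ij): [xx,x] = E_x/2 = 49/18, [xx,y] = F_x - E_y/2 = -11/6, [xy,x] = E_y/2 = 0, [xy,y] = G_x/2 = -1/2, [yy,x] = F_y - G_x/2 = 1/2, [yy,y] = G_y/2 = 0
Gamma^x_ij = (G*[ij,x] - F*[ij,y])/(EG - F^2), Gamma^y_ij = (E*[ij,y] - F*[ij,x])/(EG - F^2)
Gamma_xxx = -256/521, Gamma_xxy = -150/521, Gamma_xyy = 54/521, Gamma_yxx = -5954/1563, Gamma_yxy = -764/521, Gamma_yyy = 150/521
d^2x/dtau^2 = -(Gamma_xxx*(-5/4)^2 + 2*Gamma_xxy*(-5/4)*(0) + Gamma_xyy*(0)^2) = 400/521
d^2y/dtau^2 = -(Gamma_yxx*(-5/4)^2 + 2*Gamma_yxy*(-5/4)*(0) + Gamma_yyy*(0)^2) = 74425/12504
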